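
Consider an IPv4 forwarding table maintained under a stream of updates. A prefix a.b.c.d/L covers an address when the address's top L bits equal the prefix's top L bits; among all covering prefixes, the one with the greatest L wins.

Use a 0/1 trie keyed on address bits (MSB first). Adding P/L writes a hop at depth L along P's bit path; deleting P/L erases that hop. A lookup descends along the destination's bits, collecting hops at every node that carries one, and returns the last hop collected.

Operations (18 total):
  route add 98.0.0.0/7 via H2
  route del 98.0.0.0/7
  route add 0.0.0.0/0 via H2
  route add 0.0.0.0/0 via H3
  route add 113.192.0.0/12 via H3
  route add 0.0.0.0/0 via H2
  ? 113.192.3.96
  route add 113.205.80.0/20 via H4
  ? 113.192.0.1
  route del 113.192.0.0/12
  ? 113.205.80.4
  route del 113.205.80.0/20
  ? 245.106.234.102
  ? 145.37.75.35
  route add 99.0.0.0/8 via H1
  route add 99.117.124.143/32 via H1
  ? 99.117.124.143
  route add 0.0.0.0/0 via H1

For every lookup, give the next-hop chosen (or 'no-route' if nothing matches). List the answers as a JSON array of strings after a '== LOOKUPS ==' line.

Process each operation:
  + 98.0.0.0/7 (H2) depth=7
  del 98.0.0.0/7 (clear depth 7)
  + 0.0.0.0/0 (H2) depth=0
  + 0.0.0.0/0 (H3) depth=0
  + 113.192.0.0/12 (H3) depth=12
  + 0.0.0.0/0 (H2) depth=0
  Q 113.192.3.96: descend 011100011100 ; hops seen [H2,H3] ; pick H3
  + 113.205.80.0/20 (H4) depth=20
  Q 113.192.0.1: descend 011100011100 ; hops seen [H2,H3] ; pick H3
  del 113.192.0.0/12 (clear depth 12)
  Q 113.205.80.4: descend 01110001110011010101 ; hops seen [H2,H4] ; pick H4
  del 113.205.80.0/20 (clear depth 20)
  Q 245.106.234.102: descend ε ; hops seen [H2] ; pick H2
  Q 145.37.75.35: descend ε ; hops seen [H2] ; pick H2
  + 99.0.0.0/8 (H1) depth=8
  + 99.117.124.143/32 (H1) depth=32
  Q 99.117.124.143: descend 01100011011101010111110010001111 ; hops seen [H2,H1,H1] ; pick H1
  + 0.0.0.0/0 (H1) depth=0

== LOOKUPS ==
["H3","H3","H4","H2","H2","H1"]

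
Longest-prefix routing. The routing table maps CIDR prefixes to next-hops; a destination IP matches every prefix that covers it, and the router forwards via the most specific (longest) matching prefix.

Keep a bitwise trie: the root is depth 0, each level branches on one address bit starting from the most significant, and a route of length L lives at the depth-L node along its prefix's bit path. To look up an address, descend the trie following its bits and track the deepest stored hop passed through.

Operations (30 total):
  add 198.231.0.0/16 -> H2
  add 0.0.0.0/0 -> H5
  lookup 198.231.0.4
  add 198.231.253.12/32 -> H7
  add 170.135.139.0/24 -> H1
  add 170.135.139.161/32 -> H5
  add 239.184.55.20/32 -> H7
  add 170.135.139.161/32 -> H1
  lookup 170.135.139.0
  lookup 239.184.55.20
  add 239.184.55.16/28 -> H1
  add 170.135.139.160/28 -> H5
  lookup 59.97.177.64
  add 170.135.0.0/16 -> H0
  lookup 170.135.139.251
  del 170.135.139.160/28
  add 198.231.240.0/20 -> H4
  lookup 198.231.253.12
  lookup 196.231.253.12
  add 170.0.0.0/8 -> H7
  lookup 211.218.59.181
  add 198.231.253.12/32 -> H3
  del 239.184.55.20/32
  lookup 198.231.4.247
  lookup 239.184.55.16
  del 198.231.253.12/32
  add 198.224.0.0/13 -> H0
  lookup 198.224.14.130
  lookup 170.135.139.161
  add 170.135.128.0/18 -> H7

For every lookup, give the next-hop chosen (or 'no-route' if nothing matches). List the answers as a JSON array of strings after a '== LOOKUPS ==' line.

Process each operation:
  add 198.231.0.0/16 -> H2 at depth 16
  add 0.0.0.0/0 -> H5 at depth 0
  ? 198.231.0.4  path d0:H5→d1:-→d2:-→d3:-→d4:-→d5:-→d6:-→d7:-→d8:-→d9:-→d10:-→d11:-→d12:-→d13:-→d14:-→d15:-→d16:H2  best=H2
  add 198.231.253.12/32 -> H7 at depth 32
  add 170.135.139.0/24 -> H1 at depth 24
  add 170.135.139.161/32 -> H5 at depth 32
  add 239.184.55.20/32 -> H7 at depth 32
  add 170.135.139.161/32 -> H1 at depth 32
  ? 170.135.139.0  path d0:H5→d1:-→d2:-→d3:-→d4:-→d5:-→d6:-→d7:-→d8:-→d9:-→d10:-→d11:-→d12:-→d13:-→d14:-→d15:-→d16:-→d17:-→d18:-→d19:-→d20:-→d21:-→d22:-→d23:-→d24:H1  best=H1
  ? 239.184.55.20  path d0:H5→d1:-→d2:-→d3:-→d4:-→d5:-→d6:-→d7:-→d8:-→d9:-→d10:-→d11:-→d12:-→d13:-→d14:-→d15:-→d16:-→d17:-→d18:-→d19:-→d20:-→d21:-→d22:-→d23:-→d24:-→d25:-→d26:-→d27:-→d28:-→d29:-→d30:-→d31:-→d32:H7  best=H7
  add 239.184.55.16/28 -> H1 at depth 28
  add 170.135.139.160/28 -> H5 at depth 28
  ? 59.97.177.64  path d0:H5  best=H5
  add 170.135.0.0/16 -> H0 at depth 16
  ? 170.135.139.251  path d0:H5→d1:-→d2:-→d3:-→d4:-→d5:-→d6:-→d7:-→d8:-→d9:-→d10:-→d11:-→d12:-→d13:-→d14:-→d15:-→d16:H0→d17:-→d18:-→d19:-→d20:-→d21:-→d22:-→d23:-→d24:H1→d25:-  best=H1
  - 170.135.139.160/28 clear@28
  add 198.231.240.0/20 -> H4 at depth 20
  ? 198.231.253.12  path d0:H5→d1:-→d2:-→d3:-→d4:-→d5:-→d6:-→d7:-→d8:-→d9:-→d10:-→d11:-→d12:-→d13:-→d14:-→d15:-→d16:H2→d17:-→d18:-→d19:-→d20:H4→d21:-→d22:-→d23:-→d24:-→d25:-→d26:-→d27:-→d28:-→d29:-→d30:-→d31:-→d32:H7  best=H7
  ? 196.231.253.12  path d0:H5→d1:-→d2:-→d3:-→d4:-→d5:-→d6:-  best=H5
  add 170.0.0.0/8 -> H7 at depth 8
  ? 211.218.59.181  path d0:H5→d1:-→d2:-→d3:-  best=H5
  add 198.231.253.12/32 -> H3 at depth 32
  - 239.184.55.20/32 clear@32
  ? 198.231.4.247  path d0:H5→d1:-→d2:-→d3:-→d4:-→d5:-→d6:-→d7:-→d8:-→d9:-→d10:-→d11:-→d12:-→d13:-→d14:-→d15:-→d16:H2  best=H2
  ? 239.184.55.16  path d0:H5→d1:-→d2:-→d3:-→d4:-→d5:-→d6:-→d7:-→d8:-→d9:-→d10:-→d11:-→d12:-→d13:-→d14:-→d15:-→d16:-→d17:-→d18:-→d19:-→d20:-→d21:-→d22:-→d23:-→d24:-→d25:-→d26:-→d27:-→d28:H1→d29:-  best=H1
  - 198.231.253.12/32 clear@32
  add 198.224.0.0/13 -> H0 at depth 13
  ? 198.224.14.130  path d0:H5→d1:-→d2:-→d3:-→d4:-→d5:-→d6:-→d7:-→d8:-→d9:-→d10:-→d11:-→d12:-→d13:H0  best=H0
  ? 170.135.139.161  path d0:H5→d1:-→d2:-→d3:-→d4:-→d5:-→d6:-→d7:-→d8:H7→d9:-→d10:-→d11:-→d12:-→d13:-→d14:-→d15:-→d16:H0→d17:-→d18:-→d19:-→d20:-→d21:-→d22:-→d23:-→d24:H1→d25:-→d26:-→d27:-→d28:-→d29:-→d30:-→d31:-→d32:H1  best=H1
  add 170.135.128.0/18 -> H7 at depth 18

== LOOKUPS ==
["H2","H1","H7","H5","H1","H7","H5","H5","H2","H1","H0","H1"]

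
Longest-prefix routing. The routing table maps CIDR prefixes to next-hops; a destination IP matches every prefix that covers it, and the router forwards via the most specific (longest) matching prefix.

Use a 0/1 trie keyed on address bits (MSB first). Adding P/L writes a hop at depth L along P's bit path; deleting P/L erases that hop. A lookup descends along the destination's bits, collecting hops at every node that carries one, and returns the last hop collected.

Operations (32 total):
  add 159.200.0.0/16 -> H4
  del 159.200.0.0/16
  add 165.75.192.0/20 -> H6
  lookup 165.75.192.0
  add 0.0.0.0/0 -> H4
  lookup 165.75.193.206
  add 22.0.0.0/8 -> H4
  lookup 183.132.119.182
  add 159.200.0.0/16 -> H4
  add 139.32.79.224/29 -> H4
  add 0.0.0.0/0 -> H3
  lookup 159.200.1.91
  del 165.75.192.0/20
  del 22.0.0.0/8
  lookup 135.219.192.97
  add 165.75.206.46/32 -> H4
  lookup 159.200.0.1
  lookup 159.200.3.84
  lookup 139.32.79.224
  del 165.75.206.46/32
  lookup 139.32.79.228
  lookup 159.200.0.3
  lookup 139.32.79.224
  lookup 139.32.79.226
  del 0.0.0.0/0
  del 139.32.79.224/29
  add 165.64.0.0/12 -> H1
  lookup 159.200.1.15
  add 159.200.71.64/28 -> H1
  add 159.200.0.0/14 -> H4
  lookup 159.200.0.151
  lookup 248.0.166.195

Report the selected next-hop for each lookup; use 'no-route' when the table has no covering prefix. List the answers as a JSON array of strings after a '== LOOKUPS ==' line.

Process each operation:
  add 159.200.0.0/16 -> H4 at depth 16
  - 159.200.0.0/16 clear@16
  add 165.75.192.0/20 -> H6 at depth 20
  ? 165.75.192.0  path d0:-→d1:-→d2:-→d3:-→d4:-→d5:-→d6:-→d7:-→d8:-→d9:-→d10:-→d11:-→d12:-→d13:-→d14:-→d15:-→d16:-→d17:-→d18:-→d19:-→d20:H6  best=H6
  add 0.0.0.0/0 -> H4 at depth 0
  ? 165.75.193.206  path d0:H4→d1:-→d2:-→d3:-→d4:-→d5:-→d6:-→d7:-→d8:-→d9:-→d10:-→d11:-→d12:-→d13:-→d14:-→d15:-→d16:-→d17:-→d18:-→d19:-→d20:H6  best=H6
  add 22.0.0.0/8 -> H4 at depth 8
  ? 183.132.119.182  path d0:H4→d1:-→d2:-→d3:-  best=H4
  add 159.200.0.0/16 -> H4 at depth 16
  add 139.32.79.224/29 -> H4 at depth 29
  add 0.0.0.0/0 -> H3 at depth 0
  ? 159.200.1.91  path d0:H3→d1:-→d2:-→d3:-→d4:-→d5:-→d6:-→d7:-→d8:-→d9:-→d10:-→d11:-→d12:-→d13:-→d14:-→d15:-→d16:H4  best=H4
  - 165.75.192.0/20 clear@20
  - 22.0.0.0/8 clear@8
  ? 135.219.192.97  path d0:H3→d1:-→d2:-→d3:-→d4:-  best=H3
  add 165.75.206.46/32 -> H4 at depth 32
  ? 159.200.0.1  path d0:H3→d1:-→d2:-→d3:-→d4:-→d5:-→d6:-→d7:-→d8:-→d9:-→d10:-→d11:-→d12:-→d13:-→d14:-→d15:-→d16:H4  best=H4
  ? 159.200.3.84  path d0:H3→d1:-→d2:-→d3:-→d4:-→d5:-→d6:-→d7:-→d8:-→d9:-→d10:-→d11:-→d12:-→d13:-→d14:-→d15:-→d16:H4  best=H4
  ? 139.32.79.224  path d0:H3→d1:-→d2:-→d3:-→d4:-→d5:-→d6:-→d7:-→d8:-→d9:-→d10:-→d11:-→d12:-→d13:-→d14:-→d15:-→d16:-→d17:-→d18:-→d19:-→d20:-→d21:-→d22:-→d23:-→d24:-→d25:-→d26:-→d27:-→d28:-→d29:H4  best=H4
  - 165.75.206.46/32 clear@32
  ? 139.32.79.228  path d0:H3→d1:-→d2:-→d3:-→d4:-→d5:-→d6:-→d7:-→d8:-→d9:-→d10:-→d11:-→d12:-→d13:-→d14:-→d15:-→d16:-→d17:-→d18:-→d19:-→d20:-→d21:-→d22:-→d23:-→d24:-→d25:-→d26:-→d27:-→d28:-→d29:H4  best=H4
  ? 159.200.0.3  path d0:H3→d1:-→d2:-→d3:-→d4:-→d5:-→d6:-→d7:-→d8:-→d9:-→d10:-→d11:-→d12:-→d13:-→d14:-→d15:-→d16:H4  best=H4
  ? 139.32.79.224  path d0:H3→d1:-→d2:-→d3:-→d4:-→d5:-→d6:-→d7:-→d8:-→d9:-→d10:-→d11:-→d12:-→d13:-→d14:-→d15:-→d16:-→d17:-→d18:-→d19:-→d20:-→d21:-→d22:-→d23:-→d24:-→d25:-→d26:-→d27:-→d28:-→d29:H4  best=H4
  ? 139.32.79.226  path d0:H3→d1:-→d2:-→d3:-→d4:-→d5:-→d6:-→d7:-→d8:-→d9:-→d10:-→d11:-→d12:-→d13:-→d14:-→d15:-→d16:-→d17:-→d18:-→d19:-→d20:-→d21:-→d22:-→d23:-→d24:-→d25:-→d26:-→d27:-→d28:-→d29:H4  best=H4
  - 0.0.0.0/0 clear@0
  - 139.32.79.224/29 clear@29
  add 165.64.0.0/12 -> H1 at depth 12
  ? 159.200.1.15  path d0:-→d1:-→d2:-→d3:-→d4:-→d5:-→d6:-→d7:-→d8:-→d9:-→d10:-→d11:-→d12:-→d13:-→d14:-→d15:-→d16:H4  best=H4
  add 159.200.71.64/28 -> H1 at depth 28
  add 159.200.0.0/14 -> H4 at depth 14
  ? 159.200.0.151  path d0:-→d1:-→d2:-→d3:-→d4:-→d5:-→d6:-→d7:-→d8:-→d9:-→d10:-→d11:-→d12:-→d13:-→d14:H4→d15:-→d16:H4→d17:-  best=H4
  ? 248.0.166.195  path d0:-→d1:-  best=no-route

== LOOKUPS ==
["H6","H6","H4","H4","H3","H4","H4","H4","H4","H4","H4","H4","H4","H4","no-route"]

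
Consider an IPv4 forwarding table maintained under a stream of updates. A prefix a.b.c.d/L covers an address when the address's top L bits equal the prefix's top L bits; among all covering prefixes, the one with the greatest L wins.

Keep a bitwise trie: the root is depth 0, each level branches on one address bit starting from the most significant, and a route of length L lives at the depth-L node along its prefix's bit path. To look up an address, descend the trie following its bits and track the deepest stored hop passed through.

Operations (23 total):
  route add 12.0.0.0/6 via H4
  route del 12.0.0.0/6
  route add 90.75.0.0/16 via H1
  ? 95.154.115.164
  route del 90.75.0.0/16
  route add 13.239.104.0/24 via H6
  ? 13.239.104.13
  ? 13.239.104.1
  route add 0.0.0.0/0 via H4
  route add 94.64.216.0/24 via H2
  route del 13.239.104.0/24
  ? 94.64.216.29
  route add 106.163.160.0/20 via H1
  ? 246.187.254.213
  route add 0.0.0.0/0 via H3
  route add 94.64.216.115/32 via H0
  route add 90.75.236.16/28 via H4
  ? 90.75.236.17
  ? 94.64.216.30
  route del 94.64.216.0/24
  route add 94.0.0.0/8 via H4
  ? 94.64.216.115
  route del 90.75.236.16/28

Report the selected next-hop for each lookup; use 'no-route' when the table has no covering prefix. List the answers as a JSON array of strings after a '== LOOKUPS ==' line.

Apply in order:
  add 12.0.0.0/6 -> H4 at depth 6
  - 12.0.0.0/6 clear@6
  add 90.75.0.0/16 -> H1 at depth 16
  ? 95.154.115.164  path d0:-→d1:-→d2:-→d3:-→d4:-→d5:-  best=no-route
  - 90.75.0.0/16 clear@16
  add 13.239.104.0/24 -> H6 at depth 24
  ? 13.239.104.13  path d0:-→d1:-→d2:-→d3:-→d4:-→d5:-→d6:-→d7:-→d8:-→d9:-→d10:-→d11:-→d12:-→d13:-→d14:-→d15:-→d16:-→d17:-→d18:-→d19:-→d20:-→d21:-→d22:-→d23:-→d24:H6  best=H6
  ? 13.239.104.1  path d0:-→d1:-→d2:-→d3:-→d4:-→d5:-→d6:-→d7:-→d8:-→d9:-→d10:-→d11:-→d12:-→d13:-→d14:-→d15:-→d16:-→d17:-→d18:-→d19:-→d20:-→d21:-→d22:-→d23:-→d24:H6  best=H6
  add 0.0.0.0/0 -> H4 at depth 0
  add 94.64.216.0/24 -> H2 at depth 24
  - 13.239.104.0/24 clear@24
  ? 94.64.216.29  path d0:H4→d1:-→d2:-→d3:-→d4:-→d5:-→d6:-→d7:-→d8:-→d9:-→d10:-→d11:-→d12:-→d13:-→d14:-→d15:-→d16:-→d17:-→d18:-→d19:-→d20:-→d21:-→d22:-→d23:-→d24:H2  best=H2
  add 106.163.160.0/20 -> H1 at depth 20
  ? 246.187.254.213  path d0:H4  best=H4
  add 0.0.0.0/0 -> H3 at depth 0
  add 94.64.216.115/32 -> H0 at depth 32
  add 90.75.236.16/28 -> H4 at depth 28
  ? 90.75.236.17  path d0:H3→d1:-→d2:-→d3:-→d4:-→d5:-→d6:-→d7:-→d8:-→d9:-→d10:-→d11:-→d12:-→d13:-→d14:-→d15:-→d16:-→d17:-→d18:-→d19:-→d20:-→d21:-→d22:-→d23:-→d24:-→d25:-→d26:-→d27:-→d28:H4  best=H4
  ? 94.64.216.30  path d0:H3→d1:-→d2:-→d3:-→d4:-→d5:-→d6:-→d7:-→d8:-→d9:-→d10:-→d11:-→d12:-→d13:-→d14:-→d15:-→d16:-→d17:-→d18:-→d19:-→d20:-→d21:-→d22:-→d23:-→d24:H2→d25:-  best=H2
  - 94.64.216.0/24 clear@24
  add 94.0.0.0/8 -> H4 at depth 8
  ? 94.64.216.115  path d0:H3→d1:-→d2:-→d3:-→d4:-→d5:-→d6:-→d7:-→d8:H4→d9:-→d10:-→d11:-→d12:-→d13:-→d14:-→d15:-→d16:-→d17:-→d18:-→d19:-→d20:-→d21:-→d22:-→d23:-→d24:-→d25:-→d26:-→d27:-→d28:-→d29:-→d30:-→d31:-→d32:H0  best=H0
  - 90.75.236.16/28 clear@28

== LOOKUPS ==
["no-route","H6","H6","H2","H4","H4","H2","H0"]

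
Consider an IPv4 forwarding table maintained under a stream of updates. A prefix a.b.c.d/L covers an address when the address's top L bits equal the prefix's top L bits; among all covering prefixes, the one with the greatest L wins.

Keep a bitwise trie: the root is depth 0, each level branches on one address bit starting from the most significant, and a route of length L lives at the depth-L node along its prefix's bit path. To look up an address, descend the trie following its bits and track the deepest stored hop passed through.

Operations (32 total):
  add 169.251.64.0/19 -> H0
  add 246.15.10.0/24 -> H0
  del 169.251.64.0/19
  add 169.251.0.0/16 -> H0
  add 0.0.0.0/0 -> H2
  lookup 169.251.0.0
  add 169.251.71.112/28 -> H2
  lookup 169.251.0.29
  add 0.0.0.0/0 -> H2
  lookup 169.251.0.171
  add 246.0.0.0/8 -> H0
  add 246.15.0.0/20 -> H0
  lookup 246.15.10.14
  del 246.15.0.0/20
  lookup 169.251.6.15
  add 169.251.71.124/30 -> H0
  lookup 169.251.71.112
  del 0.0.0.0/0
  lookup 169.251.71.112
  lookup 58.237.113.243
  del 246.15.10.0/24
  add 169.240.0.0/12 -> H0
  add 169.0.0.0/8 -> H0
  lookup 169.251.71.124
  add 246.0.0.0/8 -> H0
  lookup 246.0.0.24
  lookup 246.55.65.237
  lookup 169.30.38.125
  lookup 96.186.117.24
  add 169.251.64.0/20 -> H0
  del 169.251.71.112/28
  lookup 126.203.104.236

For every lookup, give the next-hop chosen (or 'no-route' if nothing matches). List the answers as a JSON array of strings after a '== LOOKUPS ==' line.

Apply in order:
  add 169.251.64.0/19 -> H0 at depth 19
  add 246.15.10.0/24 -> H0 at depth 24
  del 169.251.64.0/19 (clear depth 19)
  add 169.251.0.0/16 -> H0 at depth 16
  add 0.0.0.0/0 -> H2 at depth 0
  Q 169.251.0.0: descend 10101001111110110 ; hops seen [H2,H0] ; pick H0
  add 169.251.71.112/28 -> H2 at depth 28
  Q 169.251.0.29: descend 10101001111110110 ; hops seen [H2,H0] ; pick H0
  add 0.0.0.0/0 -> H2 at depth 0
  Q 169.251.0.171: descend 10101001111110110 ; hops seen [H2,H0] ; pick H0
  add 246.0.0.0/8 -> H0 at depth 8
  add 246.15.0.0/20 -> H0 at depth 20
  Q 246.15.10.14: descend 111101100000111100001010 ; hops seen [H2,H0,H0,H0] ; pick H0
  del 246.15.0.0/20 (clear depth 20)
  Q 169.251.6.15: descend 10101001111110110 ; hops seen [H2,H0] ; pick H0
  add 169.251.71.124/30 -> H0 at depth 30
  Q 169.251.71.112: descend 1010100111111011010001110111 ; hops seen [H2,H0,H2] ; pick H2
  del 0.0.0.0/0 (clear depth 0)
  Q 169.251.71.112: descend 1010100111111011010001110111 ; hops seen [H0,H2] ; pick H2
  Q 58.237.113.243: descend ε ; hops seen [∅] ; pick no-route
  del 246.15.10.0/24 (clear depth 24)
  add 169.240.0.0/12 -> H0 at depth 12
  add 169.0.0.0/8 -> H0 at depth 8
  Q 169.251.71.124: descend 101010011111101101000111011111 ; hops seen [H0,H0,H0,H2,H0] ; pick H0
  add 246.0.0.0/8 -> H0 at depth 8
  Q 246.0.0.24: descend 111101100000 ; hops seen [H0] ; pick H0
  Q 246.55.65.237: descend 1111011000 ; hops seen [H0] ; pick H0
  Q 169.30.38.125: descend 10101001 ; hops seen [H0] ; pick H0
  Q 96.186.117.24: descend ε ; hops seen [∅] ; pick no-route
  add 169.251.64.0/20 -> H0 at depth 20
  del 169.251.71.112/28 (clear depth 28)
  Q 126.203.104.236: descend ε ; hops seen [∅] ; pick no-route

== LOOKUPS ==
["H0","H0","H0","H0","H0","H2","H2","no-route","H0","H0","H0","H0","no-route","no-route"]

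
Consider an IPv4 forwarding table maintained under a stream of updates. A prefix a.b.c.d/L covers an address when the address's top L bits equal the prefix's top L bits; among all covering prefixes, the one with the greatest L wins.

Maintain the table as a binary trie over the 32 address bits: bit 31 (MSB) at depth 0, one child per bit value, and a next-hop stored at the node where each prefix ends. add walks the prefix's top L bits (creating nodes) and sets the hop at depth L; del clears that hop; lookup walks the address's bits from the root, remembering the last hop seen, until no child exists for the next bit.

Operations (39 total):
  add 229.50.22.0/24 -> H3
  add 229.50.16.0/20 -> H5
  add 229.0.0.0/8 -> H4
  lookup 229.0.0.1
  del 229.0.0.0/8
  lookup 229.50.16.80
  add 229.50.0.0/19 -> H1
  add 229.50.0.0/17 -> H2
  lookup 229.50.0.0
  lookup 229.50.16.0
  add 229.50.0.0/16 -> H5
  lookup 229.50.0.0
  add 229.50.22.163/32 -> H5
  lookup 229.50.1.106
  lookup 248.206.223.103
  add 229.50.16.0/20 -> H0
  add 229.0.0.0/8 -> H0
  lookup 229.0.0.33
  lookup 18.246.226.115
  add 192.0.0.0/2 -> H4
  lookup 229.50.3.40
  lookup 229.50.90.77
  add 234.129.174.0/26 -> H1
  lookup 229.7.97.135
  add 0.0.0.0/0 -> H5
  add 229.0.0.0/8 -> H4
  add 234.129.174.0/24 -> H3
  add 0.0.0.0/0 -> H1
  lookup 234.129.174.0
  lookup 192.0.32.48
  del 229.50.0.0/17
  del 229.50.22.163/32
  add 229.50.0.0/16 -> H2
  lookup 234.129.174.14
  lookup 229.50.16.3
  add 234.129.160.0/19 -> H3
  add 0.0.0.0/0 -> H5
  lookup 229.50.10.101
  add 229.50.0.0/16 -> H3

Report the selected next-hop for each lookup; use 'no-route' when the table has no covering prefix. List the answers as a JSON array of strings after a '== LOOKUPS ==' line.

Process each operation:
  add 229.50.22.0/24 -> H3 at depth 24
  add 229.50.16.0/20 -> H5 at depth 20
  add 229.0.0.0/8 -> H4 at depth 8
  ? 229.0.0.1  path d0:-→d1:-→d2:-→d3:-→d4:-→d5:-→d6:-→d7:-→d8:H4→d9:-→d10:-  best=H4
  - 229.0.0.0/8 clear@8
  ? 229.50.16.80  path d0:-→d1:-→d2:-→d3:-→d4:-→d5:-→d6:-→d7:-→d8:-→d9:-→d10:-→d11:-→d12:-→d13:-→d14:-→d15:-→d16:-→d17:-→d18:-→d19:-→d20:H5→d21:-  best=H5
  add 229.50.0.0/19 -> H1 at depth 19
  add 229.50.0.0/17 -> H2 at depth 17
  ? 229.50.0.0  path d0:-→d1:-→d2:-→d3:-→d4:-→d5:-→d6:-→d7:-→d8:-→d9:-→d10:-→d11:-→d12:-→d13:-→d14:-→d15:-→d16:-→d17:H2→d18:-→d19:H1  best=H1
  ? 229.50.16.0  path d0:-→d1:-→d2:-→d3:-→d4:-→d5:-→d6:-→d7:-→d8:-→d9:-→d10:-→d11:-→d12:-→d13:-→d14:-→d15:-→d16:-→d17:H2→d18:-→d19:H1→d20:H5→d21:-  best=H5
  add 229.50.0.0/16 -> H5 at depth 16
  ? 229.50.0.0  path d0:-→d1:-→d2:-→d3:-→d4:-→d5:-→d6:-→d7:-→d8:-→d9:-→d10:-→d11:-→d12:-→d13:-→d14:-→d15:-→d16:H5→d17:H2→d18:-→d19:H1  best=H1
  add 229.50.22.163/32 -> H5 at depth 32
  ? 229.50.1.106  path d0:-→d1:-→d2:-→d3:-→d4:-→d5:-→d6:-→d7:-→d8:-→d9:-→d10:-→d11:-→d12:-→d13:-→d14:-→d15:-→d16:H5→d17:H2→d18:-→d19:H1  best=H1
  ? 248.206.223.103  path d0:-→d1:-→d2:-→d3:-  best=no-route
  add 229.50.16.0/20 -> H0 at depth 20
  add 229.0.0.0/8 -> H0 at depth 8
  ? 229.0.0.33  path d0:-→d1:-→d2:-→d3:-→d4:-→d5:-→d6:-→d7:-→d8:H0→d9:-→d10:-  best=H0
  ? 18.246.226.115  path d0:-  best=no-route
  add 192.0.0.0/2 -> H4 at depth 2
  ? 229.50.3.40  path d0:-→d1:-→d2:H4→d3:-→d4:-→d5:-→d6:-→d7:-→d8:H0→d9:-→d10:-→d11:-→d12:-→d13:-→d14:-→d15:-→d16:H5→d17:H2→d18:-→d19:H1  best=H1
  ? 229.50.90.77  path d0:-→d1:-→d2:H4→d3:-→d4:-→d5:-→d6:-→d7:-→d8:H0→d9:-→d10:-→d11:-→d12:-→d13:-→d14:-→d15:-→d16:H5→d17:H2  best=H2
  add 234.129.174.0/26 -> H1 at depth 26
  ? 229.7.97.135  path d0:-→d1:-→d2:H4→d3:-→d4:-→d5:-→d6:-→d7:-→d8:H0→d9:-→d10:-  best=H0
  add 0.0.0.0/0 -> H5 at depth 0
  add 229.0.0.0/8 -> H4 at depth 8
  add 234.129.174.0/24 -> H3 at depth 24
  add 0.0.0.0/0 -> H1 at depth 0
  ? 234.129.174.0  path d0:H1→d1:-→d2:H4→d3:-→d4:-→d5:-→d6:-→d7:-→d8:-→d9:-→d10:-→d11:-→d12:-→d13:-→d14:-→d15:-→d16:-→d17:-→d18:-→d19:-→d20:-→d21:-→d22:-→d23:-→d24:H3→d25:-→d26:H1  best=H1
  ? 192.0.32.48  path d0:H1→d1:-→d2:H4  best=H4
  - 229.50.0.0/17 clear@17
  - 229.50.22.163/32 clear@32
  add 229.50.0.0/16 -> H2 at depth 16
  ? 234.129.174.14  path d0:H1→d1:-→d2:H4→d3:-→d4:-→d5:-→d6:-→d7:-→d8:-→d9:-→d10:-→d11:-→d12:-→d13:-→d14:-→d15:-→d16:-→d17:-→d18:-→d19:-→d20:-→d21:-→d22:-→d23:-→d24:H3→d25:-→d26:H1  best=H1
  ? 229.50.16.3  path d0:H1→d1:-→d2:H4→d3:-→d4:-→d5:-→d6:-→d7:-→d8:H4→d9:-→d10:-→d11:-→d12:-→d13:-→d14:-→d15:-→d16:H2→d17:-→d18:-→d19:H1→d20:H0→d21:-  best=H0
  add 234.129.160.0/19 -> H3 at depth 19
  add 0.0.0.0/0 -> H5 at depth 0
  ? 229.50.10.101  path d0:H5→d1:-→d2:H4→d3:-→d4:-→d5:-→d6:-→d7:-→d8:H4→d9:-→d10:-→d11:-→d12:-→d13:-→d14:-→d15:-→d16:H2→d17:-→d18:-→d19:H1  best=H1
  add 229.50.0.0/16 -> H3 at depth 16

== LOOKUPS ==
["H4","H5","H1","H5","H1","H1","no-route","H0","no-route","H1","H2","H0","H1","H4","H1","H0","H1"]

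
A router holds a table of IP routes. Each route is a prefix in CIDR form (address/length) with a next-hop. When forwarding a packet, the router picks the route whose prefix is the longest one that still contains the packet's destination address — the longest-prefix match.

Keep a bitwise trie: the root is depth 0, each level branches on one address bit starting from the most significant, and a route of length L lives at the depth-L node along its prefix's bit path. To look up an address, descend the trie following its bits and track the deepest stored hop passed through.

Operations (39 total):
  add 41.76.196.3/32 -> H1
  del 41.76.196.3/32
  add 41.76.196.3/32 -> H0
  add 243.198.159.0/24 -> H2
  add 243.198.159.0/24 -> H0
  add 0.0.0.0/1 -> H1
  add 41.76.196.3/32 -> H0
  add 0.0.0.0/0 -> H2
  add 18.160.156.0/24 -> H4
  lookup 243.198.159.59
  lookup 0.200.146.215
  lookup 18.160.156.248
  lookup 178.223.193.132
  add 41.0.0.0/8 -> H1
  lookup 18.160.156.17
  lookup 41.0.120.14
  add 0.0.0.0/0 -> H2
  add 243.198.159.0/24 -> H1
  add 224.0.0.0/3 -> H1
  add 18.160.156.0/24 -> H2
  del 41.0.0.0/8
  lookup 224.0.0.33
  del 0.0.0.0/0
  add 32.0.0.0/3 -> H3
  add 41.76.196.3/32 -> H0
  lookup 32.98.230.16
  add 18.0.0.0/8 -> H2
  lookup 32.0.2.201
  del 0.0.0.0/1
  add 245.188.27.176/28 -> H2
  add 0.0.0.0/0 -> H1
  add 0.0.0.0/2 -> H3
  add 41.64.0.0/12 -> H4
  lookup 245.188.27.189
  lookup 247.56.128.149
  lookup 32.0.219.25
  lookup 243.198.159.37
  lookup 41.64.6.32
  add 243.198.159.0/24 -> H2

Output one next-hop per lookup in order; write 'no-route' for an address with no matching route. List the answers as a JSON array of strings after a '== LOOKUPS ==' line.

Trace:
  + 41.76.196.3/32 (H1) depth=32
  - 41.76.196.3/32 clear@32
  + 41.76.196.3/32 (H0) depth=32
  + 243.198.159.0/24 (H2) depth=24
  + 243.198.159.0/24 (H0) depth=24
  + 0.0.0.0/1 (H1) depth=1
  + 41.76.196.3/32 (H0) depth=32
  + 0.0.0.0/0 (H2) depth=0
  + 18.160.156.0/24 (H4) depth=24
  Q 243.198.159.59: descend 111100111100011010011111 ; hops seen [H2,H0] ; pick H0
  Q 0.200.146.215: descend 000 ; hops seen [H2,H1] ; pick H1
  Q 18.160.156.248: descend 000100101010000010011100 ; hops seen [H2,H1,H4] ; pick H4
  Q 178.223.193.132: descend 1 ; hops seen [H2] ; pick H2
  + 41.0.0.0/8 (H1) depth=8
  Q 18.160.156.17: descend 000100101010000010011100 ; hops seen [H2,H1,H4] ; pick H4
  Q 41.0.120.14: descend 001010010 ; hops seen [H2,H1,H1] ; pick H1
  + 0.0.0.0/0 (H2) depth=0
  + 243.198.159.0/24 (H1) depth=24
  + 224.0.0.0/3 (H1) depth=3
  + 18.160.156.0/24 (H2) depth=24
  - 41.0.0.0/8 clear@8
  Q 224.0.0.33: descend 111 ; hops seen [H2,H1] ; pick H1
  - 0.0.0.0/0 clear@0
  + 32.0.0.0/3 (H3) depth=3
  + 41.76.196.3/32 (H0) depth=32
  Q 32.98.230.16: descend 0010 ; hops seen [H1,H3] ; pick H3
  + 18.0.0.0/8 (H2) depth=8
  Q 32.0.2.201: descend 0010 ; hops seen [H1,H3] ; pick H3
  - 0.0.0.0/1 clear@1
  + 245.188.27.176/28 (H2) depth=28
  + 0.0.0.0/0 (H1) depth=0
  + 0.0.0.0/2 (H3) depth=2
  + 41.64.0.0/12 (H4) depth=12
  Q 245.188.27.189: descend 1111010110111100000110111011 ; hops seen [H1,H1,H2] ; pick H2
  Q 247.56.128.149: descend 111101 ; hops seen [H1,H1] ; pick H1
  Q 32.0.219.25: descend 0010 ; hops seen [H1,H3,H3] ; pick H3
  Q 243.198.159.37: descend 111100111100011010011111 ; hops seen [H1,H1,H1] ; pick H1
  Q 41.64.6.32: descend 001010010100 ; hops seen [H1,H3,H3,H4] ; pick H4
  + 243.198.159.0/24 (H2) depth=24

== LOOKUPS ==
["H0","H1","H4","H2","H4","H1","H1","H3","H3","H2","H1","H3","H1","H4"]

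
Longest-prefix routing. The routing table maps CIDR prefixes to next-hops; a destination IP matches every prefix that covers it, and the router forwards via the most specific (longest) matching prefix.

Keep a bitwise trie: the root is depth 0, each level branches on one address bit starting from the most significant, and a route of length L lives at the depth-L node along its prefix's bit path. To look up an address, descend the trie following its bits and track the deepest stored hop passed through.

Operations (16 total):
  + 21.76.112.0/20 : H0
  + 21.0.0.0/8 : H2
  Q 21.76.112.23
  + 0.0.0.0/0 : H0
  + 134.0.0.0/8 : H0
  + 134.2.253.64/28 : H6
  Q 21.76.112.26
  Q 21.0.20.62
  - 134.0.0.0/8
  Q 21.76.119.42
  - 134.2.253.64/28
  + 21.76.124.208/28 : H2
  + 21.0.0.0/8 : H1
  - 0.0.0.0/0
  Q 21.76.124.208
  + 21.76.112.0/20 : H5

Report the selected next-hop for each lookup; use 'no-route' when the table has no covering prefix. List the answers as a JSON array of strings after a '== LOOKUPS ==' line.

Apply in order:
  add 21.76.112.0/20 -> H0 at depth 20
  add 21.0.0.0/8 -> H2 at depth 8
  Q 21.76.112.23: descend 00010101010011000111 ; hops seen [H2,H0] ; pick H0
  add 0.0.0.0/0 -> H0 at depth 0
  add 134.0.0.0/8 -> H0 at depth 8
  add 134.2.253.64/28 -> H6 at depth 28
  Q 21.76.112.26: descend 00010101010011000111 ; hops seen [H0,H2,H0] ; pick H0
  Q 21.0.20.62: descend 000101010 ; hops seen [H0,H2] ; pick H2
  del 134.0.0.0/8 (clear depth 8)
  Q 21.76.119.42: descend 00010101010011000111 ; hops seen [H0,H2,H0] ; pick H0
  del 134.2.253.64/28 (clear depth 28)
  add 21.76.124.208/28 -> H2 at depth 28
  add 21.0.0.0/8 -> H1 at depth 8
  del 0.0.0.0/0 (clear depth 0)
  Q 21.76.124.208: descend 0001010101001100011111001101 ; hops seen [H1,H0,H2] ; pick H2
  add 21.76.112.0/20 -> H5 at depth 20

== LOOKUPS ==
["H0","H0","H2","H0","H2"]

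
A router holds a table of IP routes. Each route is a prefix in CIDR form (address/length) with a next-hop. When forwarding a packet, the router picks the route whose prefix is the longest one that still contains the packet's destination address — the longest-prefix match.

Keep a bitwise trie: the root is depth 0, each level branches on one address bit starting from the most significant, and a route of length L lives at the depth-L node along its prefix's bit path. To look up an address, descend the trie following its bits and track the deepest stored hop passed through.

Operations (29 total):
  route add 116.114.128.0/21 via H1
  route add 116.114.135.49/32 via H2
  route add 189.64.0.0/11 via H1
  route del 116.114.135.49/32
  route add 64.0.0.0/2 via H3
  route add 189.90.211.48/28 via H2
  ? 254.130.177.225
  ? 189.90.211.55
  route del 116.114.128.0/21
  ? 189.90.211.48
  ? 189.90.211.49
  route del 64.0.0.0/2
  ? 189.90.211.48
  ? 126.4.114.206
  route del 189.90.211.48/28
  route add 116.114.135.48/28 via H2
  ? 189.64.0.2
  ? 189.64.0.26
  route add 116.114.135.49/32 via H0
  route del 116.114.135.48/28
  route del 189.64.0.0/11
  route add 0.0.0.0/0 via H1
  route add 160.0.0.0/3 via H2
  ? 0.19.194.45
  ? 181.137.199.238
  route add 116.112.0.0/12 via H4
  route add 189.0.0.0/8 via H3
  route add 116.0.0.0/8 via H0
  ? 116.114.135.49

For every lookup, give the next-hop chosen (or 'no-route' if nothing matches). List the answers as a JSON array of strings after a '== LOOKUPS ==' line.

Process each operation:
  add 116.114.128.0/21 -> H1 at depth 21
  add 116.114.135.49/32 -> H2 at depth 32
  add 189.64.0.0/11 -> H1 at depth 11
  del 116.114.135.49/32 (clear depth 32)
  add 64.0.0.0/2 -> H3 at depth 2
  add 189.90.211.48/28 -> H2 at depth 28
  ? 254.130.177.225  path d0:-→d1:-  best=no-route
  ? 189.90.211.55  path d0:-→d1:-→d2:-→d3:-→d4:-→d5:-→d6:-→d7:-→d8:-→d9:-→d10:-→d11:H1→d12:-→d13:-→d14:-→d15:-→d16:-→d17:-→d18:-→d19:-→d20:-→d21:-→d22:-→d23:-→d24:-→d25:-→d26:-→d27:-→d28:H2  best=H2
  del 116.114.128.0/21 (clear depth 21)
  ? 189.90.211.48  path d0:-→d1:-→d2:-→d3:-→d4:-→d5:-→d6:-→d7:-→d8:-→d9:-→d10:-→d11:H1→d12:-→d13:-→d14:-→d15:-→d16:-→d17:-→d18:-→d19:-→d20:-→d21:-→d22:-→d23:-→d24:-→d25:-→d26:-→d27:-→d28:H2  best=H2
  ? 189.90.211.49  path d0:-→d1:-→d2:-→d3:-→d4:-→d5:-→d6:-→d7:-→d8:-→d9:-→d10:-→d11:H1→d12:-→d13:-→d14:-→d15:-→d16:-→d17:-→d18:-→d19:-→d20:-→d21:-→d22:-→d23:-→d24:-→d25:-→d26:-→d27:-→d28:H2  best=H2
  del 64.0.0.0/2 (clear depth 2)
  ? 189.90.211.48  path d0:-→d1:-→d2:-→d3:-→d4:-→d5:-→d6:-→d7:-→d8:-→d9:-→d10:-→d11:H1→d12:-→d13:-→d14:-→d15:-→d16:-→d17:-→d18:-→d19:-→d20:-→d21:-→d22:-→d23:-→d24:-→d25:-→d26:-→d27:-→d28:H2  best=H2
  ? 126.4.114.206  path d0:-→d1:-→d2:-→d3:-→d4:-  best=no-route
  del 189.90.211.48/28 (clear depth 28)
  add 116.114.135.48/28 -> H2 at depth 28
  ? 189.64.0.2  path d0:-→d1:-→d2:-→d3:-→d4:-→d5:-→d6:-→d7:-→d8:-→d9:-→d10:-→d11:H1  best=H1
  ? 189.64.0.26  path d0:-→d1:-→d2:-→d3:-→d4:-→d5:-→d6:-→d7:-→d8:-→d9:-→d10:-→d11:H1  best=H1
  add 116.114.135.49/32 -> H0 at depth 32
  del 116.114.135.48/28 (clear depth 28)
  del 189.64.0.0/11 (clear depth 11)
  add 0.0.0.0/0 -> H1 at depth 0
  add 160.0.0.0/3 -> H2 at depth 3
  ? 0.19.194.45  path d0:H1→d1:-  best=H1
  ? 181.137.199.238  path d0:H1→d1:-→d2:-→d3:H2→d4:-  best=H2
  add 116.112.0.0/12 -> H4 at depth 12
  add 189.0.0.0/8 -> H3 at depth 8
  add 116.0.0.0/8 -> H0 at depth 8
  ? 116.114.135.49  path d0:H1→d1:-→d2:-→d3:-→d4:-→d5:-→d6:-→d7:-→d8:H0→d9:-→d10:-→d11:-→d12:H4→d13:-→d14:-→d15:-→d16:-→d17:-→d18:-→d19:-→d20:-→d21:-→d22:-→d23:-→d24:-→d25:-→d26:-→d27:-→d28:-→d29:-→d30:-→d31:-→d32:H0  best=H0

== LOOKUPS ==
["no-route","H2","H2","H2","H2","no-route","H1","H1","H1","H2","H0"]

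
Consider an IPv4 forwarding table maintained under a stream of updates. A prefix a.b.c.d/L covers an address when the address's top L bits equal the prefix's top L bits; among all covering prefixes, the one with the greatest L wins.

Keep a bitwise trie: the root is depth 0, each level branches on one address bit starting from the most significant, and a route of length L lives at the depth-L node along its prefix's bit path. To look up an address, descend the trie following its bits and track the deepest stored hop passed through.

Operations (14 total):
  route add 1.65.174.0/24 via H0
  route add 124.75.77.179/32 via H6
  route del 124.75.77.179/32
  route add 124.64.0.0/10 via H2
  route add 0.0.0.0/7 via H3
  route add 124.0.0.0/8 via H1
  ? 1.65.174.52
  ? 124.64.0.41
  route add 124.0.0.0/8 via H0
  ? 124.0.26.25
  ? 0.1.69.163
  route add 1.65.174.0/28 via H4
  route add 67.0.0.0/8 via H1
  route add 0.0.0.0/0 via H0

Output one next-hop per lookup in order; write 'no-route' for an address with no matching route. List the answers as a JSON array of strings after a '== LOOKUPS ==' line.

Trace:
  + 1.65.174.0/24 (H0) depth=24
  + 124.75.77.179/32 (H6) depth=32
  - 124.75.77.179/32 clear@32
  + 124.64.0.0/10 (H2) depth=10
  + 0.0.0.0/7 (H3) depth=7
  + 124.0.0.0/8 (H1) depth=8
  lookup 1.65.174.52: bits 000000010100000110101110 walk d0:-→d1:-→d2:-→d3:-→d4:-→d5:-→d6:-→d7:H3→d8:-→d9:-→d10:-→d11:-→d12:-→d13:-→d14:-→d15:-→d16:-→d17:-→d18:-→d19:-→d20:-→d21:-→d22:-→d23:-→d24:H0 -> H0
  lookup 124.64.0.41: bits 011111000100 walk d0:-→d1:-→d2:-→d3:-→d4:-→d5:-→d6:-→d7:-→d8:H1→d9:-→d10:H2→d11:-→d12:- -> H2
  + 124.0.0.0/8 (H0) depth=8
  lookup 124.0.26.25: bits 011111000 walk d0:-→d1:-→d2:-→d3:-→d4:-→d5:-→d6:-→d7:-→d8:H0→d9:- -> H0
  lookup 0.1.69.163: bits 0000000 walk d0:-→d1:-→d2:-→d3:-→d4:-→d5:-→d6:-→d7:H3 -> H3
  + 1.65.174.0/28 (H4) depth=28
  + 67.0.0.0/8 (H1) depth=8
  + 0.0.0.0/0 (H0) depth=0

== LOOKUPS ==
["H0","H2","H0","H3"]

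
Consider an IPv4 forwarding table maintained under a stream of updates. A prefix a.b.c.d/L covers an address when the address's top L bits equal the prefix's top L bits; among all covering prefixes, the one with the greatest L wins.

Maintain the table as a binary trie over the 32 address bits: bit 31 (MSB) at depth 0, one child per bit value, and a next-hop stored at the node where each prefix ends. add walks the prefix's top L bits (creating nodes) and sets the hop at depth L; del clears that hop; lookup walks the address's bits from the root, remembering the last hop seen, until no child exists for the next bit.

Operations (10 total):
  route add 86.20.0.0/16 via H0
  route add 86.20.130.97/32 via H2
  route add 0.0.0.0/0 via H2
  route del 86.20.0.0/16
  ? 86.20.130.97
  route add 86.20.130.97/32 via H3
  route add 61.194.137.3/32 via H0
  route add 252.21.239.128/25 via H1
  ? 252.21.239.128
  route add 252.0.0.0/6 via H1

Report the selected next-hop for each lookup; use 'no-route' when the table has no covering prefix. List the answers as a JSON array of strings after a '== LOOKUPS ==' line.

Process each operation:
  + 86.20.0.0/16 (H0) depth=16
  + 86.20.130.97/32 (H2) depth=32
  + 0.0.0.0/0 (H2) depth=0
  del 86.20.0.0/16 (clear depth 16)
  lookup 86.20.130.97: bits 01010110000101001000001001100001 walk d0:H2→d1:-→d2:-→d3:-→d4:-→d5:-→d6:-→d7:-→d8:-→d9:-→d10:-→d11:-→d12:-→d13:-→d14:-→d15:-→d16:-→d17:-→d18:-→d19:-→d20:-→d21:-→d22:-→d23:-→d24:-→d25:-→d26:-→d27:-→d28:-→d29:-→d30:-→d31:-→d32:H2 -> H2
  + 86.20.130.97/32 (H3) depth=32
  + 61.194.137.3/32 (H0) depth=32
  + 252.21.239.128/25 (H1) depth=25
  lookup 252.21.239.128: bits 1111110000010101111011111 walk d0:H2→d1:-→d2:-→d3:-→d4:-→d5:-→d6:-→d7:-→d8:-→d9:-→d10:-→d11:-→d12:-→d13:-→d14:-→d15:-→d16:-→d17:-→d18:-→d19:-→d20:-→d21:-→d22:-→d23:-→d24:-→d25:H1 -> H1
  + 252.0.0.0/6 (H1) depth=6

== LOOKUPS ==
["H2","H1"]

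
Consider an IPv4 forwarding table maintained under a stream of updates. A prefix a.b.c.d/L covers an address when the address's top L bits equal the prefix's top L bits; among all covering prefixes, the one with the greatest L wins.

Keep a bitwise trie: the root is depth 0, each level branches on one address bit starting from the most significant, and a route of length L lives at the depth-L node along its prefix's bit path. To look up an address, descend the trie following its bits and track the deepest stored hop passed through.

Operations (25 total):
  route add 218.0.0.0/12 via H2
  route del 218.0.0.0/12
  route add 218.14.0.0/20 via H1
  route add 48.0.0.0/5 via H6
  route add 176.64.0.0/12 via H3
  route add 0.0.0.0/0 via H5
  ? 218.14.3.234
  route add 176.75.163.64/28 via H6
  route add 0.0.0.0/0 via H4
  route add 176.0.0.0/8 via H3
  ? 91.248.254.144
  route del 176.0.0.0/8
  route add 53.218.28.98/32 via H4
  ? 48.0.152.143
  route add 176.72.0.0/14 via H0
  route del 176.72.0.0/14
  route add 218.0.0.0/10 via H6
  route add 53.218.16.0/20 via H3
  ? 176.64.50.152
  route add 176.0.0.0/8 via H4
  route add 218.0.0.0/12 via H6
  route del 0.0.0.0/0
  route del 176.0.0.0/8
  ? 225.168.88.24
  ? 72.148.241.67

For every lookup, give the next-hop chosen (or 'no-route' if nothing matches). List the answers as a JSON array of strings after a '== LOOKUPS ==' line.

Apply in order:
  + 218.0.0.0/12 (H2) depth=12
  - 218.0.0.0/12 clear@12
  + 218.14.0.0/20 (H1) depth=20
  + 48.0.0.0/5 (H6) depth=5
  + 176.64.0.0/12 (H3) depth=12
  + 0.0.0.0/0 (H5) depth=0
  Q 218.14.3.234: descend 11011010000011100000 ; hops seen [H5,H1] ; pick H1
  + 176.75.163.64/28 (H6) depth=28
  + 0.0.0.0/0 (H4) depth=0
  + 176.0.0.0/8 (H3) depth=8
  Q 91.248.254.144: descend 0 ; hops seen [H4] ; pick H4
  - 176.0.0.0/8 clear@8
  + 53.218.28.98/32 (H4) depth=32
  Q 48.0.152.143: descend 00110 ; hops seen [H4,H6] ; pick H6
  + 176.72.0.0/14 (H0) depth=14
  - 176.72.0.0/14 clear@14
  + 218.0.0.0/10 (H6) depth=10
  + 53.218.16.0/20 (H3) depth=20
  Q 176.64.50.152: descend 101100000100 ; hops seen [H4,H3] ; pick H3
  + 176.0.0.0/8 (H4) depth=8
  + 218.0.0.0/12 (H6) depth=12
  - 0.0.0.0/0 clear@0
  - 176.0.0.0/8 clear@8
  Q 225.168.88.24: descend 11 ; hops seen [∅] ; pick no-route
  Q 72.148.241.67: descend 0 ; hops seen [∅] ; pick no-route

== LOOKUPS ==
["H1","H4","H6","H3","no-route","no-route"]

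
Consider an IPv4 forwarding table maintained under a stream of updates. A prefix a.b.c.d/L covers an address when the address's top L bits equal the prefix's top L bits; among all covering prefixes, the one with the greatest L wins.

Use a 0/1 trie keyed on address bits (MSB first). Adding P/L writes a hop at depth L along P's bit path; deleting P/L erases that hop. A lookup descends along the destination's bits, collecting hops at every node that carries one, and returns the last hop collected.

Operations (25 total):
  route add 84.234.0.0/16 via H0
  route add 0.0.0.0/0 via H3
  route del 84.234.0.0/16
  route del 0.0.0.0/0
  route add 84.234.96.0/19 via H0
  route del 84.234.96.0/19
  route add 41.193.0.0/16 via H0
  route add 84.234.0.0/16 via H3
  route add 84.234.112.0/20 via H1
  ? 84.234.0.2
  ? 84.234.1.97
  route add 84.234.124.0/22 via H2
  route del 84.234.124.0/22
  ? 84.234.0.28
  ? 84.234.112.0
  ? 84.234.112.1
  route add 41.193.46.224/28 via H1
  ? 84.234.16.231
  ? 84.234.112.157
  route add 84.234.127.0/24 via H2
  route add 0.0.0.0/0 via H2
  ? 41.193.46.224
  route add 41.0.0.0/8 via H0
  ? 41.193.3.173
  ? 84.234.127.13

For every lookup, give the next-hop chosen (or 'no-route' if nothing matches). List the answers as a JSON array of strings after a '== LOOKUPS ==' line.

Process each operation:
  + 84.234.0.0/16 (H0) depth=16
  + 0.0.0.0/0 (H3) depth=0
  del 84.234.0.0/16 (clear depth 16)
  del 0.0.0.0/0 (clear depth 0)
  + 84.234.96.0/19 (H0) depth=19
  del 84.234.96.0/19 (clear depth 19)
  + 41.193.0.0/16 (H0) depth=16
  + 84.234.0.0/16 (H3) depth=16
  + 84.234.112.0/20 (H1) depth=20
  Q 84.234.0.2: descend 01010100111010100 ; hops seen [H3] ; pick H3
  Q 84.234.1.97: descend 01010100111010100 ; hops seen [H3] ; pick H3
  + 84.234.124.0/22 (H2) depth=22
  del 84.234.124.0/22 (clear depth 22)
  Q 84.234.0.28: descend 01010100111010100 ; hops seen [H3] ; pick H3
  Q 84.234.112.0: descend 01010100111010100111 ; hops seen [H3,H1] ; pick H1
  Q 84.234.112.1: descend 01010100111010100111 ; hops seen [H3,H1] ; pick H1
  + 41.193.46.224/28 (H1) depth=28
  Q 84.234.16.231: descend 01010100111010100 ; hops seen [H3] ; pick H3
  Q 84.234.112.157: descend 01010100111010100111 ; hops seen [H3,H1] ; pick H1
  + 84.234.127.0/24 (H2) depth=24
  + 0.0.0.0/0 (H2) depth=0
  Q 41.193.46.224: descend 0010100111000001001011101110 ; hops seen [H2,H0,H1] ; pick H1
  + 41.0.0.0/8 (H0) depth=8
  Q 41.193.3.173: descend 001010011100000100 ; hops seen [H2,H0,H0] ; pick H0
  Q 84.234.127.13: descend 010101001110101001111111 ; hops seen [H2,H3,H1,H2] ; pick H2

== LOOKUPS ==
["H3","H3","H3","H1","H1","H3","H1","H1","H0","H2"]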